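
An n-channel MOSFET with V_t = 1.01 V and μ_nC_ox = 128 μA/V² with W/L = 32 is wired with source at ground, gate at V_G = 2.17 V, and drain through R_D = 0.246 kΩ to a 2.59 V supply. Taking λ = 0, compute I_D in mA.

I_D = 2.76 mA

V_GS = V_G = 2.17 V, so V_ov = 2.17 − 1.01 = 1.16 V.
k_n = μ_nC_ox · (W/L) = 4.096 mA/V².
Assume saturation: I_D = ½ k_n V_ov² = 0.5 × 4.096 × 1.16² = 2.76 mA, giving V_DS = V_DD − I_D R_D = 2.59 − 2.76 × 0.246 = 1.91 V.
V_DS = 1.91 V ≥ V_ov = 1.16 V, confirming saturation.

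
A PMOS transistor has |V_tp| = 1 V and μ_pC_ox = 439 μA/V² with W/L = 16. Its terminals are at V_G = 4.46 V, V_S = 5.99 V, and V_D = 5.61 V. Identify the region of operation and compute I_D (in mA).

Triode; I_D = 0.908 mA

V_SG = V_S − V_G = 5.99 − 4.46 = 1.53 V; V_SD = V_S − V_D = 5.99 − 5.61 = 0.38 V.
k_p = μ_pC_ox · (W/L) = 7.024 mA/V².
V_ov = V_SG − |V_tp| = 1.53 − 1 = 0.53 V.
Since V_SD = 0.38 V < V_ov = 0.53 V, the device is in the triode region.
I_D = k_p [V_ov · V_SD − ½ V_SD²] = 7.024 × [0.53 × 0.38 − 0.5 × 0.38²] = 0.908 mA.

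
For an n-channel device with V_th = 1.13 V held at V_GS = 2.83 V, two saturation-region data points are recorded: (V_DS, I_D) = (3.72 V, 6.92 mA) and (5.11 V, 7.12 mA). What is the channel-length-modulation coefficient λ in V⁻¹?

With V_GS fixed, I_D ∝ (1 + λ V_DS) in saturation, so I_D2/I_D1 = (1 + λ V_DS2)/(1 + λ V_DS1).
7.12/6.92 = 1.029 = (1 + 5.11 λ)/(1 + 3.72 λ).
Solving: λ (I_D1 V_DS2 − I_D2 V_DS1) = I_D2 − I_D1, so λ = (7.12 − 6.92) / (6.92 × 5.11 − 7.12 × 3.72) = 0.2 / 8.87 = 0.0225 V⁻¹.

λ = 0.0225 V⁻¹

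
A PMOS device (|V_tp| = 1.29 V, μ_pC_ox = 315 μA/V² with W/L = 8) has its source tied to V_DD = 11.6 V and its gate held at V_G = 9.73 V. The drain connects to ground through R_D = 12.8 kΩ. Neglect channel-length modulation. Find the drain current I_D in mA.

V_SG = V_DD − V_G = 11.6 − 9.73 = 1.87 V, so V_ov = 1.87 − 1.29 = 0.58 V.
k_p = μ_pC_ox · (W/L) = 2.52 mA/V².
Assume saturation: I_D = ½ k_p V_ov² = 0.5 × 2.52 × 0.58² = 0.424 mA, giving V_SD = V_DD − I_D R_D = 11.6 − 0.424 × 12.8 = 6.17 V.
V_SD = 6.17 V ≥ V_ov = 0.58 V, confirming saturation.

I_D = 0.424 mA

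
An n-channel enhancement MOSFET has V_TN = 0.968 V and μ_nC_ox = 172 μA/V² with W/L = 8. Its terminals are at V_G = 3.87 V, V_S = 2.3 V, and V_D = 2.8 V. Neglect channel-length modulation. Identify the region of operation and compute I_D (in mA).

V_GS = V_G − V_S = 3.87 − 2.3 = 1.57 V; V_DS = V_D − V_S = 2.8 − 2.3 = 0.5 V.
k_n = μ_nC_ox · (W/L) = 1.376 mA/V².
V_ov = V_GS − V_TN = 1.57 − 0.968 = 0.602 V.
Since V_DS = 0.5 V < V_ov = 0.602 V, the device is in the triode region.
I_D = k_n [V_ov · V_DS − ½ V_DS²] = 1.376 × [0.602 × 0.5 − 0.5 × 0.5²] = 0.242 mA.

Triode; I_D = 0.242 mA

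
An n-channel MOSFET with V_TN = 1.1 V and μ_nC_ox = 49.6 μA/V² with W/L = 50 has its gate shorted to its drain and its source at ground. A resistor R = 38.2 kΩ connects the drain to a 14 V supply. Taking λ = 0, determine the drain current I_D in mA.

I_D = 0.324 mA

With gate tied to drain, V_GS = V_DS ≥ V_GS − V_TN, so the device is in saturation.
k_n = μ_nC_ox · (W/L) = 2.48 mA/V².
KCL at the drain: ½ k_n (V_GS − V_TN)² = (V_DD − V_GS)/R.
Let x = V_GS − 1.1. Then 47.4 x² + x − 12.9 = 0, giving x = 0.511 V (positive root), so V_GS = 1.61 V.
I_D = (V_DD − V_GS)/R = (14 − 1.61) / 38.2 = 0.324 mA.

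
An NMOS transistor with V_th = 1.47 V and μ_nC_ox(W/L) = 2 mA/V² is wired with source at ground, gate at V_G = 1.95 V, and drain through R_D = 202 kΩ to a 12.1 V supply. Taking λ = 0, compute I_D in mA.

I_D = 0.0596 mA

V_GS = V_G = 1.95 V, so V_ov = 1.95 − 1.47 = 0.48 V.
Assume saturation: I_D = ½ k_n V_ov² = 0.5 × 2 × 0.48² = 0.23 mA, giving V_DS = V_DD − I_D R_D = 12.1 − 0.23 × 202 = -34.4 V.
But -34.4 V < V_ov = 0.48 V, so the device is actually in triode.
In triode I_D = k_n[V_ov V_DS − ½ V_DS²] and I_D = (V_DD − V_DS)/R_D. Equating: 202 V_DS² − 194.9 V_DS + 12.1 = 0, giving V_DS = 0.0667 V (the root below V_ov).
I_D = (12.1 − 0.0667) / 202 = 0.0596 mA.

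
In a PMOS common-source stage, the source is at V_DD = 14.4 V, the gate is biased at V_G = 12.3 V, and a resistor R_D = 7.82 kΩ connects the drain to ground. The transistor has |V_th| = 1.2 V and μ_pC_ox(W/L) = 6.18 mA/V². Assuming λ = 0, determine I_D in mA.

I_D = 1.79 mA

V_SG = V_DD − V_G = 14.4 − 12.3 = 2.1 V, so V_ov = 2.1 − 1.2 = 0.9 V.
Assume saturation: I_D = ½ k_p V_ov² = 0.5 × 6.18 × 0.9² = 2.5 mA, giving V_SD = V_DD − I_D R_D = 14.4 − 2.5 × 7.82 = -5.17 V.
But -5.17 V < V_ov = 0.9 V, so the device is actually in triode.
In triode I_D = k_p[V_ov V_SD − ½ V_SD²] and I_D = (V_DD − V_SD)/R_D. Equating: 24.2 V_SD² − 44.49 V_SD + 14.4 = 0, giving V_SD = 0.419 V (the root below V_ov).
I_D = (14.4 − 0.419) / 7.82 = 1.79 mA.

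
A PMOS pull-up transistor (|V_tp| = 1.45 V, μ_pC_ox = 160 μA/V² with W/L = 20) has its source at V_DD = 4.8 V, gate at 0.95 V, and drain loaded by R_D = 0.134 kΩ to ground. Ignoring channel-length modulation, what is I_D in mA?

I_D = 9.22 mA

V_SG = V_DD − V_G = 4.8 − 0.95 = 3.85 V, so V_ov = 3.85 − 1.45 = 2.4 V.
k_p = μ_pC_ox · (W/L) = 3.2 mA/V².
Assume saturation: I_D = ½ k_p V_ov² = 0.5 × 3.2 × 2.4² = 9.22 mA, giving V_SD = V_DD − I_D R_D = 4.8 − 9.22 × 0.134 = 3.57 V.
V_SD = 3.57 V ≥ V_ov = 2.4 V, confirming saturation.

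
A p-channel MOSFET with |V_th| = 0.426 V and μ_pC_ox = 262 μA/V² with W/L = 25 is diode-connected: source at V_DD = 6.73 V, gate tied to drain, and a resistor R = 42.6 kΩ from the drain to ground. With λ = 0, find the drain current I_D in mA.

With gate tied to drain, V_SG = V_SD ≥ V_SG − |V_th|, so the device is in saturation.
k_p = μ_pC_ox · (W/L) = 6.55 mA/V².
KCL at the drain: ½ k_p (V_SG − |V_th|)² = (V_DD − V_SG)/R.
Let x = V_SG − 0.426. Then 140 x² + x − 6.304 = 0, giving x = 0.209 V (positive root), so V_SG = 0.635 V.
I_D = (V_DD − V_SG)/R = (6.73 − 0.635) / 42.6 = 0.143 mA.

I_D = 0.143 mA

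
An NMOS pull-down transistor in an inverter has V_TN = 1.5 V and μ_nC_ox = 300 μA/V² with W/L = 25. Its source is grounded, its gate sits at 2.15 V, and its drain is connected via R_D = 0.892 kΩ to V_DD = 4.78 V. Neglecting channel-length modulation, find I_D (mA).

I_D = 1.58 mA

V_GS = V_G = 2.15 V, so V_ov = 2.15 − 1.5 = 0.65 V.
k_n = μ_nC_ox · (W/L) = 7.5 mA/V².
Assume saturation: I_D = ½ k_n V_ov² = 0.5 × 7.5 × 0.65² = 1.58 mA, giving V_DS = V_DD − I_D R_D = 4.78 − 1.58 × 0.892 = 3.37 V.
V_DS = 3.37 V ≥ V_ov = 0.65 V, confirming saturation.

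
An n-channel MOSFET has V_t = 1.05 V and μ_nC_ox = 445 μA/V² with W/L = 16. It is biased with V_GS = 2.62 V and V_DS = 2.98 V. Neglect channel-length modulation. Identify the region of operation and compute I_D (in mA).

Saturation; I_D = 8.78 mA

k_n = μ_nC_ox · (W/L) = 7.12 mA/V².
V_ov = V_GS − V_t = 2.62 − 1.05 = 1.57 V.
Since V_DS = 2.98 V ≥ V_ov = 1.57 V, the device is in saturation.
I_D = ½ k_n V_ov² = 0.5 × 7.12 × 1.57² = 8.78 mA.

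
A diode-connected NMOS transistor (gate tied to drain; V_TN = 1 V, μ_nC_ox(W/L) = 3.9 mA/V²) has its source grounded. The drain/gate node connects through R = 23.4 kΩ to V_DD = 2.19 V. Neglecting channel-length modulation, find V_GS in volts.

With gate tied to drain, V_GS = V_DS ≥ V_GS − V_TN, so the device is in saturation.
KCL at the drain: ½ k_n (V_GS − V_TN)² = (V_DD − V_GS)/R.
Let x = V_GS − 1. Then 45.6 x² + x − 1.19 = 0, giving x = 0.151 V (positive root), so V_GS = 1.15 V.
I_D = (V_DD − V_GS)/R = (2.19 − 1.15) / 23.4 = 0.0444 mA.

V_GS = 1.15 V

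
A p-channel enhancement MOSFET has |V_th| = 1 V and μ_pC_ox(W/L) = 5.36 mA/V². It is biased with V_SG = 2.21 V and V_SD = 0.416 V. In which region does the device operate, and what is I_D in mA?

V_ov = V_SG − |V_th| = 2.21 − 1 = 1.21 V.
Since V_SD = 0.416 V < V_ov = 1.21 V, the device is in the triode region.
I_D = k_p [V_ov · V_SD − ½ V_SD²] = 5.36 × [1.21 × 0.416 − 0.5 × 0.416²] = 2.23 mA.

Triode; I_D = 2.23 mA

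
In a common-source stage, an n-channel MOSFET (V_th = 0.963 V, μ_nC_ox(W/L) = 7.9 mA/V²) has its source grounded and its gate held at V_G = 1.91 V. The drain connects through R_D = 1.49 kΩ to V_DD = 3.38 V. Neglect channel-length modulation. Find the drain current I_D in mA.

I_D = 2.05 mA

V_GS = V_G = 1.91 V, so V_ov = 1.91 − 0.963 = 0.947 V.
Assume saturation: I_D = ½ k_n V_ov² = 0.5 × 7.9 × 0.947² = 3.54 mA, giving V_DS = V_DD − I_D R_D = 3.38 − 3.54 × 1.49 = -1.9 V.
But -1.9 V < V_ov = 0.947 V, so the device is actually in triode.
In triode I_D = k_n[V_ov V_DS − ½ V_DS²] and I_D = (V_DD − V_DS)/R_D. Equating: 5.89 V_DS² − 12.15 V_DS + 3.38 = 0, giving V_DS = 0.331 V (the root below V_ov).
I_D = (3.38 − 0.331) / 1.49 = 2.05 mA.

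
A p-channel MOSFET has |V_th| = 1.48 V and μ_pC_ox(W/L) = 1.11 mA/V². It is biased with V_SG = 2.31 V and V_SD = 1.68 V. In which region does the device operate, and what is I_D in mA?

V_ov = V_SG − |V_th| = 2.31 − 1.48 = 0.83 V.
Since V_SD = 1.68 V ≥ V_ov = 0.83 V, the device is in saturation.
I_D = ½ k_p V_ov² = 0.5 × 1.11 × 0.83² = 0.382 mA.

Saturation; I_D = 0.382 mA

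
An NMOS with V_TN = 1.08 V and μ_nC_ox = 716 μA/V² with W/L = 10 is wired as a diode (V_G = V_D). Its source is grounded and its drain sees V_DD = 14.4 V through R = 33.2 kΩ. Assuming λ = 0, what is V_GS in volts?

With gate tied to drain, V_GS = V_DS ≥ V_GS − V_TN, so the device is in saturation.
k_n = μ_nC_ox · (W/L) = 7.16 mA/V².
KCL at the drain: ½ k_n (V_GS − V_TN)² = (V_DD − V_GS)/R.
Let x = V_GS − 1.08. Then 119 x² + x − 13.32 = 0, giving x = 0.331 V (positive root), so V_GS = 1.41 V.
I_D = (V_DD − V_GS)/R = (14.4 − 1.41) / 33.2 = 0.391 mA.

V_GS = 1.41 V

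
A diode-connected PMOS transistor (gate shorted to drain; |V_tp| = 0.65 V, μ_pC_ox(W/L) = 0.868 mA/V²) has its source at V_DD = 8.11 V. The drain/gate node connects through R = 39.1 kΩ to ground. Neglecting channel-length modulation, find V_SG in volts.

With gate tied to drain, V_SG = V_SD ≥ V_SG − |V_tp|, so the device is in saturation.
KCL at the drain: ½ k_p (V_SG − |V_tp|)² = (V_DD − V_SG)/R.
Let x = V_SG − 0.65. Then 17 x² + x − 7.46 = 0, giving x = 0.634 V (positive root), so V_SG = 1.28 V.
I_D = (V_DD − V_SG)/R = (8.11 − 1.28) / 39.1 = 0.175 mA.

V_SG = 1.28 V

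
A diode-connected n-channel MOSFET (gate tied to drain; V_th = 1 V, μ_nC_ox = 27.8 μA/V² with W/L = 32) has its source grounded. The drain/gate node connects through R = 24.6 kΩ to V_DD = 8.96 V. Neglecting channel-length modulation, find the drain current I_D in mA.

With gate tied to drain, V_GS = V_DS ≥ V_GS − V_th, so the device is in saturation.
k_n = μ_nC_ox · (W/L) = 0.8896 mA/V².
KCL at the drain: ½ k_n (V_GS − V_th)² = (V_DD − V_GS)/R.
Let x = V_GS − 1. Then 10.9 x² + x − 7.96 = 0, giving x = 0.808 V (positive root), so V_GS = 1.81 V.
I_D = (V_DD − V_GS)/R = (8.96 − 1.81) / 24.6 = 0.291 mA.

I_D = 0.291 mA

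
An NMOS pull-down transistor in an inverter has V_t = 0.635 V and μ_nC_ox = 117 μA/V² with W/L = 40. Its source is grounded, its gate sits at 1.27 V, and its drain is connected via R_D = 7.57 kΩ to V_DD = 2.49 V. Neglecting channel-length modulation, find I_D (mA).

I_D = 0.314 mA

V_GS = V_G = 1.27 V, so V_ov = 1.27 − 0.635 = 0.635 V.
k_n = μ_nC_ox · (W/L) = 4.68 mA/V².
Assume saturation: I_D = ½ k_n V_ov² = 0.5 × 4.68 × 0.635² = 0.944 mA, giving V_DS = V_DD − I_D R_D = 2.49 − 0.944 × 7.57 = -4.65 V.
But -4.65 V < V_ov = 0.635 V, so the device is actually in triode.
In triode I_D = k_n[V_ov V_DS − ½ V_DS²] and I_D = (V_DD − V_DS)/R_D. Equating: 17.7 V_DS² − 23.5 V_DS + 2.49 = 0, giving V_DS = 0.116 V (the root below V_ov).
I_D = (2.49 − 0.116) / 7.57 = 0.314 mA.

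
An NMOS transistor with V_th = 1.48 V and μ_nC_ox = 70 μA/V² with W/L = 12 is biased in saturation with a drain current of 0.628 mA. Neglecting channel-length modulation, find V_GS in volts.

V_GS = 2.70 V

k_n = μ_nC_ox · (W/L) = 0.84 mA/V².
In saturation I_D = ½ k_n (V_GS − V_th)², so V_GS − V_th = √(2 I_D / k_n) = √(2 × 0.628 / 0.84) = 1.22 V.
V_GS = 1.48 + 1.22 = 2.7 V.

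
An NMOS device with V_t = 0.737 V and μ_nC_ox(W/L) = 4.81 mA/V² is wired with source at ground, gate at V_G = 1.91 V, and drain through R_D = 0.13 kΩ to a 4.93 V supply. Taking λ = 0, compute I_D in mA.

I_D = 3.31 mA

V_GS = V_G = 1.91 V, so V_ov = 1.91 − 0.737 = 1.17 V.
Assume saturation: I_D = ½ k_n V_ov² = 0.5 × 4.81 × 1.17² = 3.31 mA, giving V_DS = V_DD − I_D R_D = 4.93 − 3.31 × 0.13 = 4.5 V.
V_DS = 4.5 V ≥ V_ov = 1.17 V, confirming saturation.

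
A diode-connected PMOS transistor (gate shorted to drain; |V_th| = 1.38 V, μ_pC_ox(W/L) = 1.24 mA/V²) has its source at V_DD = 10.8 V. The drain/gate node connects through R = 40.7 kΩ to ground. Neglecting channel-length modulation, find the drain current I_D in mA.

I_D = 0.217 mA

With gate tied to drain, V_SG = V_SD ≥ V_SG − |V_th|, so the device is in saturation.
KCL at the drain: ½ k_p (V_SG − |V_th|)² = (V_DD − V_SG)/R.
Let x = V_SG − 1.38. Then 25.2 x² + x − 9.42 = 0, giving x = 0.591 V (positive root), so V_SG = 1.97 V.
I_D = (V_DD − V_SG)/R = (10.8 − 1.97) / 40.7 = 0.217 mA.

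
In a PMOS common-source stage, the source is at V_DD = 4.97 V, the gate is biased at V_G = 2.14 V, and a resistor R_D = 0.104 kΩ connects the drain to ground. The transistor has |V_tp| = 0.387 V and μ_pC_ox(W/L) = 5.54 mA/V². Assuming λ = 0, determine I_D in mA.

I_D = 16.5 mA

V_SG = V_DD − V_G = 4.97 − 2.14 = 2.83 V, so V_ov = 2.83 − 0.387 = 2.44 V.
Assume saturation: I_D = ½ k_p V_ov² = 0.5 × 5.54 × 2.44² = 16.5 mA, giving V_SD = V_DD − I_D R_D = 4.97 − 16.5 × 0.104 = 3.25 V.
V_SD = 3.25 V ≥ V_ov = 2.44 V, confirming saturation.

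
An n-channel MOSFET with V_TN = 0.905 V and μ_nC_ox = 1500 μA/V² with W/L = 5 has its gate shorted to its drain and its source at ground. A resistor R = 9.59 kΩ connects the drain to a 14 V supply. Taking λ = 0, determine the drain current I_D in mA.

I_D = 1.30 mA

With gate tied to drain, V_GS = V_DS ≥ V_GS − V_TN, so the device is in saturation.
k_n = μ_nC_ox · (W/L) = 7.5 mA/V².
KCL at the drain: ½ k_n (V_GS − V_TN)² = (V_DD − V_GS)/R.
Let x = V_GS − 0.905. Then 36 x² + x − 13.1 = 0, giving x = 0.59 V (positive root), so V_GS = 1.49 V.
I_D = (V_DD − V_GS)/R = (14 − 1.49) / 9.59 = 1.3 mA.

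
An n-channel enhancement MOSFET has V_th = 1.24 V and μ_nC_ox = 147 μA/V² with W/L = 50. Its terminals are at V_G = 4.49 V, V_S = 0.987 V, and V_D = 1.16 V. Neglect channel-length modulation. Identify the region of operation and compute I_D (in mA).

Triode; I_D = 2.77 mA

V_GS = V_G − V_S = 4.49 − 0.987 = 3.5 V; V_DS = V_D − V_S = 1.16 − 0.987 = 0.173 V.
k_n = μ_nC_ox · (W/L) = 7.35 mA/V².
V_ov = V_GS − V_th = 3.5 − 1.24 = 2.26 V.
Since V_DS = 0.173 V < V_ov = 2.26 V, the device is in the triode region.
I_D = k_n [V_ov · V_DS − ½ V_DS²] = 7.35 × [2.26 × 0.173 − 0.5 × 0.173²] = 2.77 mA.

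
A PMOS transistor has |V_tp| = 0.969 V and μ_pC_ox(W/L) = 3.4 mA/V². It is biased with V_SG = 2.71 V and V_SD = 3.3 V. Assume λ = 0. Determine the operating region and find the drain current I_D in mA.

Saturation; I_D = 5.15 mA

V_ov = V_SG − |V_tp| = 2.71 − 0.969 = 1.74 V.
Since V_SD = 3.3 V ≥ V_ov = 1.74 V, the device is in saturation.
I_D = ½ k_p V_ov² = 0.5 × 3.4 × 1.74² = 5.15 mA.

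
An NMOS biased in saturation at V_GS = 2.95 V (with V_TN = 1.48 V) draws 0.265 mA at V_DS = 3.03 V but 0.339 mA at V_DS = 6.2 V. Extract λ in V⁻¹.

With V_GS fixed, I_D ∝ (1 + λ V_DS) in saturation, so I_D2/I_D1 = (1 + λ V_DS2)/(1 + λ V_DS1).
0.339/0.265 = 1.279 = (1 + 6.2 λ)/(1 + 3.03 λ).
Solving: λ (I_D1 V_DS2 − I_D2 V_DS1) = I_D2 − I_D1, so λ = (0.339 − 0.265) / (0.265 × 6.2 − 0.339 × 3.03) = 0.074 / 0.616 = 0.12 V⁻¹.

λ = 0.120 V⁻¹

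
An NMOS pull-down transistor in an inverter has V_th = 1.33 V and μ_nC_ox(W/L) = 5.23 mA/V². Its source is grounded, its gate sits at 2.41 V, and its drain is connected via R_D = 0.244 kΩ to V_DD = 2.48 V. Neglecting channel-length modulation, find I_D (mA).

V_GS = V_G = 2.41 V, so V_ov = 2.41 − 1.33 = 1.08 V.
Assume saturation: I_D = ½ k_n V_ov² = 0.5 × 5.23 × 1.08² = 3.05 mA, giving V_DS = V_DD − I_D R_D = 2.48 − 3.05 × 0.244 = 1.74 V.
V_DS = 1.74 V ≥ V_ov = 1.08 V, confirming saturation.

I_D = 3.05 mA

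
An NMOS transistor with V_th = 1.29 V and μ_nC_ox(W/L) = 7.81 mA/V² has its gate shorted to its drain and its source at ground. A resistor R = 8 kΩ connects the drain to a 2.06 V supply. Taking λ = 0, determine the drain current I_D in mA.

With gate tied to drain, V_GS = V_DS ≥ V_GS − V_th, so the device is in saturation.
KCL at the drain: ½ k_n (V_GS − V_th)² = (V_DD − V_GS)/R.
Let x = V_GS − 1.29. Then 31.2 x² + x − 0.77 = 0, giving x = 0.142 V (positive root), so V_GS = 1.43 V.
I_D = (V_DD − V_GS)/R = (2.06 − 1.43) / 8 = 0.0785 mA.

I_D = 0.0785 mA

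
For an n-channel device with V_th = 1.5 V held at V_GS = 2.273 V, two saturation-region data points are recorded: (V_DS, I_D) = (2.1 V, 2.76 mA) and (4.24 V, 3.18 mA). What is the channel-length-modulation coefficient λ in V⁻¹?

With V_GS fixed, I_D ∝ (1 + λ V_DS) in saturation, so I_D2/I_D1 = (1 + λ V_DS2)/(1 + λ V_DS1).
3.18/2.76 = 1.152 = (1 + 4.24 λ)/(1 + 2.1 λ).
Solving: λ (I_D1 V_DS2 − I_D2 V_DS1) = I_D2 − I_D1, so λ = (3.18 − 2.76) / (2.76 × 4.24 − 3.18 × 2.1) = 0.42 / 5.02 = 0.0836 V⁻¹.

λ = 0.0836 V⁻¹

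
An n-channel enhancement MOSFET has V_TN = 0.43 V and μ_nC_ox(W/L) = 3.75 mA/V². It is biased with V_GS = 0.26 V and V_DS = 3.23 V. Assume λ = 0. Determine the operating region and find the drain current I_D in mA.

Cutoff; I_D = 0 mA

V_GS = 0.26 V < V_TN = 0.43 V, so the transistor is in cutoff.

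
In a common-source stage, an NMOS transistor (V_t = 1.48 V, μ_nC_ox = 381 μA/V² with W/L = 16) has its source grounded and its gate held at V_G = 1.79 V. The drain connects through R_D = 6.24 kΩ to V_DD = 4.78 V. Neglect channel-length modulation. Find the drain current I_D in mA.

I_D = 0.293 mA

V_GS = V_G = 1.79 V, so V_ov = 1.79 − 1.48 = 0.31 V.
k_n = μ_nC_ox · (W/L) = 6.096 mA/V².
Assume saturation: I_D = ½ k_n V_ov² = 0.5 × 6.096 × 0.31² = 0.293 mA, giving V_DS = V_DD − I_D R_D = 4.78 − 0.293 × 6.24 = 2.95 V.
V_DS = 2.95 V ≥ V_ov = 0.31 V, confirming saturation.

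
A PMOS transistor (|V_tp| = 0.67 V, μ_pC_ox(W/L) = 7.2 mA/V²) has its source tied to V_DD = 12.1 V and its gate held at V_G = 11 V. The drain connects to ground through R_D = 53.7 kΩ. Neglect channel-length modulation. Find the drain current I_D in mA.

V_SG = V_DD − V_G = 12.1 − 11 = 1.1 V, so V_ov = 1.1 − 0.67 = 0.43 V.
Assume saturation: I_D = ½ k_p V_ov² = 0.5 × 7.2 × 0.43² = 0.666 mA, giving V_SD = V_DD − I_D R_D = 12.1 − 0.666 × 53.7 = -23.6 V.
But -23.6 V < V_ov = 0.43 V, so the device is actually in triode.
In triode I_D = k_p[V_ov V_SD − ½ V_SD²] and I_D = (V_DD − V_SD)/R_D. Equating: 193 V_SD² − 167.3 V_SD + 12.1 = 0, giving V_SD = 0.0797 V (the root below V_ov).
I_D = (12.1 − 0.0797) / 53.7 = 0.224 mA.

I_D = 0.224 mA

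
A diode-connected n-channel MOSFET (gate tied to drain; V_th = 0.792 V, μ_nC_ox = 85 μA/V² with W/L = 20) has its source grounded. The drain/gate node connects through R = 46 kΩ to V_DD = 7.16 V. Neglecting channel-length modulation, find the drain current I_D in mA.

With gate tied to drain, V_GS = V_DS ≥ V_GS − V_th, so the device is in saturation.
k_n = μ_nC_ox · (W/L) = 1.7 mA/V².
KCL at the drain: ½ k_n (V_GS − V_th)² = (V_DD − V_GS)/R.
Let x = V_GS − 0.792. Then 39.1 x² + x − 6.368 = 0, giving x = 0.391 V (positive root), so V_GS = 1.18 V.
I_D = (V_DD − V_GS)/R = (7.16 − 1.18) / 46 = 0.13 mA.

I_D = 0.130 mA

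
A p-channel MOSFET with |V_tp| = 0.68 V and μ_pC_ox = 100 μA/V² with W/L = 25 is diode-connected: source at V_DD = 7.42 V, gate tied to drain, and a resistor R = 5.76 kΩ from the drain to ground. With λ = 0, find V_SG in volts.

V_SG = 1.58 V

With gate tied to drain, V_SG = V_SD ≥ V_SG − |V_tp|, so the device is in saturation.
k_p = μ_pC_ox · (W/L) = 2.5 mA/V².
KCL at the drain: ½ k_p (V_SG − |V_tp|)² = (V_DD − V_SG)/R.
Let x = V_SG − 0.68. Then 7.2 x² + x − 6.74 = 0, giving x = 0.901 V (positive root), so V_SG = 1.58 V.
I_D = (V_DD − V_SG)/R = (7.42 − 1.58) / 5.76 = 1.01 mA.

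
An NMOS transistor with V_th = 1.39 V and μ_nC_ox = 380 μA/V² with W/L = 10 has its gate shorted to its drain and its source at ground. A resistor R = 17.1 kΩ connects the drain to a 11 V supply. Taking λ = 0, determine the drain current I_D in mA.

With gate tied to drain, V_GS = V_DS ≥ V_GS − V_th, so the device is in saturation.
k_n = μ_nC_ox · (W/L) = 3.8 mA/V².
KCL at the drain: ½ k_n (V_GS − V_th)² = (V_DD − V_GS)/R.
Let x = V_GS − 1.39. Then 32.5 x² + x − 9.61 = 0, giving x = 0.529 V (positive root), so V_GS = 1.92 V.
I_D = (V_DD − V_GS)/R = (11 − 1.92) / 17.1 = 0.531 mA.

I_D = 0.531 mA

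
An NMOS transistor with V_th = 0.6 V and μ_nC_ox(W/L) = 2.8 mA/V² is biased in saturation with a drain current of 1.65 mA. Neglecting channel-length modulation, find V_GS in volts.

V_GS = 1.69 V

In saturation I_D = ½ k_n (V_GS − V_th)², so V_GS − V_th = √(2 I_D / k_n) = √(2 × 1.65 / 2.8) = 1.09 V.
V_GS = 0.6 + 1.09 = 1.69 V.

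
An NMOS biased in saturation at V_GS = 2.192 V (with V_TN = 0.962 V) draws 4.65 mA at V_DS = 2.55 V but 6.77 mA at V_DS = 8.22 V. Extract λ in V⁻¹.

λ = 0.101 V⁻¹

With V_GS fixed, I_D ∝ (1 + λ V_DS) in saturation, so I_D2/I_D1 = (1 + λ V_DS2)/(1 + λ V_DS1).
6.77/4.65 = 1.456 = (1 + 8.22 λ)/(1 + 2.55 λ).
Solving: λ (I_D1 V_DS2 − I_D2 V_DS1) = I_D2 − I_D1, so λ = (6.77 − 4.65) / (4.65 × 8.22 − 6.77 × 2.55) = 2.12 / 21 = 0.101 V⁻¹.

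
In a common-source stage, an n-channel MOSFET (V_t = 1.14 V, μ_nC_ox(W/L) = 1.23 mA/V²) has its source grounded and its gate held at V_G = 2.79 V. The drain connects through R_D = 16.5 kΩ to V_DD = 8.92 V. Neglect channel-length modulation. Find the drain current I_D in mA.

V_GS = V_G = 2.79 V, so V_ov = 2.79 − 1.14 = 1.65 V.
Assume saturation: I_D = ½ k_n V_ov² = 0.5 × 1.23 × 1.65² = 1.67 mA, giving V_DS = V_DD − I_D R_D = 8.92 − 1.67 × 16.5 = -18.7 V.
But -18.7 V < V_ov = 1.65 V, so the device is actually in triode.
In triode I_D = k_n[V_ov V_DS − ½ V_DS²] and I_D = (V_DD − V_DS)/R_D. Equating: 10.1 V_DS² − 34.49 V_DS + 8.92 = 0, giving V_DS = 0.282 V (the root below V_ov).
I_D = (8.92 − 0.282) / 16.5 = 0.524 mA.

I_D = 0.524 mA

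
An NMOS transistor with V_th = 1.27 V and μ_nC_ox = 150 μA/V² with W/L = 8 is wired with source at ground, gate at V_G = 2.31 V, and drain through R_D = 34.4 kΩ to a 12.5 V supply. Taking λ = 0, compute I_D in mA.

I_D = 0.354 mA

V_GS = V_G = 2.31 V, so V_ov = 2.31 − 1.27 = 1.04 V.
k_n = μ_nC_ox · (W/L) = 1.2 mA/V².
Assume saturation: I_D = ½ k_n V_ov² = 0.5 × 1.2 × 1.04² = 0.649 mA, giving V_DS = V_DD − I_D R_D = 12.5 − 0.649 × 34.4 = -9.82 V.
But -9.82 V < V_ov = 1.04 V, so the device is actually in triode.
In triode I_D = k_n[V_ov V_DS − ½ V_DS²] and I_D = (V_DD − V_DS)/R_D. Equating: 20.6 V_DS² − 43.93 V_DS + 12.5 = 0, giving V_DS = 0.338 V (the root below V_ov).
I_D = (12.5 − 0.338) / 34.4 = 0.354 mA.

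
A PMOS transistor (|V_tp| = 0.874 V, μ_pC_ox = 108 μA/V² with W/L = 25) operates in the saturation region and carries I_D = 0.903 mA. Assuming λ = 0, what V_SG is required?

V_SG = 1.69 V

k_p = μ_pC_ox · (W/L) = 2.7 mA/V².
In saturation I_D = ½ k_p (V_SG − |V_tp|)², so V_SG − |V_tp| = √(2 I_D / k_p) = √(2 × 0.903 / 2.7) = 0.818 V.
V_SG = 0.874 + 0.818 = 1.69 V.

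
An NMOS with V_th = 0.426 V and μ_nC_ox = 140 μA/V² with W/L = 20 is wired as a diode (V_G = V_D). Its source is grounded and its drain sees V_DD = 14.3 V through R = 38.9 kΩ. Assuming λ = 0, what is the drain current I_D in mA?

I_D = 0.344 mA

With gate tied to drain, V_GS = V_DS ≥ V_GS − V_th, so the device is in saturation.
k_n = μ_nC_ox · (W/L) = 2.8 mA/V².
KCL at the drain: ½ k_n (V_GS − V_th)² = (V_DD − V_GS)/R.
Let x = V_GS − 0.426. Then 54.5 x² + x − 13.87 = 0, giving x = 0.496 V (positive root), so V_GS = 0.922 V.
I_D = (V_DD − V_GS)/R = (14.3 − 0.922) / 38.9 = 0.344 mA.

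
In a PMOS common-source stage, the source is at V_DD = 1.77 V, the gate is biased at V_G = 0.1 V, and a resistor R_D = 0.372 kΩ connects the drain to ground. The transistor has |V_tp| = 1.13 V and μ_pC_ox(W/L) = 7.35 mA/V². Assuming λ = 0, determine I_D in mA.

I_D = 1.07 mA

V_SG = V_DD − V_G = 1.77 − 0.1 = 1.67 V, so V_ov = 1.67 − 1.13 = 0.54 V.
Assume saturation: I_D = ½ k_p V_ov² = 0.5 × 7.35 × 0.54² = 1.07 mA, giving V_SD = V_DD − I_D R_D = 1.77 − 1.07 × 0.372 = 1.37 V.
V_SD = 1.37 V ≥ V_ov = 0.54 V, confirming saturation.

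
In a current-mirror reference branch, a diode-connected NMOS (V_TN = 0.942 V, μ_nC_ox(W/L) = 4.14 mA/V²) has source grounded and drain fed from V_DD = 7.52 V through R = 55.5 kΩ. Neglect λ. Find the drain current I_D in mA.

With gate tied to drain, V_GS = V_DS ≥ V_GS − V_TN, so the device is in saturation.
KCL at the drain: ½ k_n (V_GS − V_TN)² = (V_DD − V_GS)/R.
Let x = V_GS − 0.942. Then 115 x² + x − 6.578 = 0, giving x = 0.235 V (positive root), so V_GS = 1.18 V.
I_D = (V_DD − V_GS)/R = (7.52 − 1.18) / 55.5 = 0.114 mA.

I_D = 0.114 mA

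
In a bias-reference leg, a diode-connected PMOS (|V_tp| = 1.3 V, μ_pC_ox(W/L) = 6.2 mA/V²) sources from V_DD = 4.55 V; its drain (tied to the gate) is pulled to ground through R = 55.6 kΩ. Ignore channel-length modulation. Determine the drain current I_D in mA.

With gate tied to drain, V_SG = V_SD ≥ V_SG − |V_tp|, so the device is in saturation.
KCL at the drain: ½ k_p (V_SG − |V_tp|)² = (V_DD − V_SG)/R.
Let x = V_SG − 1.3. Then 172 x² + x − 3.25 = 0, giving x = 0.134 V (positive root), so V_SG = 1.43 V.
I_D = (V_DD − V_SG)/R = (4.55 − 1.43) / 55.6 = 0.056 mA.

I_D = 0.0560 mA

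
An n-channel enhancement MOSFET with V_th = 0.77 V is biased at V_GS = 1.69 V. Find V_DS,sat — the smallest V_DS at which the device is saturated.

V_DS,sat = 0.920 V

The boundary between triode and saturation is V_DS = V_GS − V_th = V_ov.
V_ov = 1.69 − 0.77 = 0.92 V.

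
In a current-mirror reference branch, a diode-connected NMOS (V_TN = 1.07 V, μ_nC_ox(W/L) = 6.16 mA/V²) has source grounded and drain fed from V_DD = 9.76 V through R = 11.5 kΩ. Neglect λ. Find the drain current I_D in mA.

With gate tied to drain, V_GS = V_DS ≥ V_GS − V_TN, so the device is in saturation.
KCL at the drain: ½ k_n (V_GS − V_TN)² = (V_DD − V_GS)/R.
Let x = V_GS − 1.07. Then 35.4 x² + x − 8.69 = 0, giving x = 0.481 V (positive root), so V_GS = 1.55 V.
I_D = (V_DD − V_GS)/R = (9.76 − 1.55) / 11.5 = 0.714 mA.

I_D = 0.714 mA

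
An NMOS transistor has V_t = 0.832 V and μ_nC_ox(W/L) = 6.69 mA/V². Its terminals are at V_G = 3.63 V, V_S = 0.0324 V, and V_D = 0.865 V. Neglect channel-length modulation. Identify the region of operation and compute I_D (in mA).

Triode; I_D = 13.1 mA

V_GS = V_G − V_S = 3.63 − 0.0324 = 3.6 V; V_DS = V_D − V_S = 0.865 − 0.0324 = 0.833 V.
V_ov = V_GS − V_t = 3.6 − 0.832 = 2.77 V.
Since V_DS = 0.833 V < V_ov = 2.77 V, the device is in the triode region.
I_D = k_n [V_ov · V_DS − ½ V_DS²] = 6.69 × [2.77 × 0.833 − 0.5 × 0.833²] = 13.1 mA.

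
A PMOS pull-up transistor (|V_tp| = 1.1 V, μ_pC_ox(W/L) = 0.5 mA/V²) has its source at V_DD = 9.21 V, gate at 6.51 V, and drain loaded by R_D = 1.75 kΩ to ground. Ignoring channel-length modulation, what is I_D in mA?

I_D = 0.640 mA

V_SG = V_DD − V_G = 9.21 − 6.51 = 2.7 V, so V_ov = 2.7 − 1.1 = 1.6 V.
Assume saturation: I_D = ½ k_p V_ov² = 0.5 × 0.5 × 1.6² = 0.64 mA, giving V_SD = V_DD − I_D R_D = 9.21 − 0.64 × 1.75 = 8.09 V.
V_SD = 8.09 V ≥ V_ov = 1.6 V, confirming saturation.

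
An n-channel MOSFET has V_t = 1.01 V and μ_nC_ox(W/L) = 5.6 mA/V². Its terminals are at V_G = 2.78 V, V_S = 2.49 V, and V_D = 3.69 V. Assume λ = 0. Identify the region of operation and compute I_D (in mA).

Cutoff; I_D = 0 mA

V_GS = V_G − V_S = 2.78 − 2.49 = 0.29 V; V_DS = V_D − V_S = 3.69 − 2.49 = 1.2 V.
V_GS = 0.29 V < V_t = 1.01 V, so the transistor is in cutoff.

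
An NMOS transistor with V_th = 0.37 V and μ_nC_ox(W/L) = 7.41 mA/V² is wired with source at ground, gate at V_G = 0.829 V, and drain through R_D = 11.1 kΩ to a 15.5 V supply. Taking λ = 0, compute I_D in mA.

I_D = 0.781 mA

V_GS = V_G = 0.829 V, so V_ov = 0.829 − 0.37 = 0.459 V.
Assume saturation: I_D = ½ k_n V_ov² = 0.5 × 7.41 × 0.459² = 0.781 mA, giving V_DS = V_DD − I_D R_D = 15.5 − 0.781 × 11.1 = 6.84 V.
V_DS = 6.84 V ≥ V_ov = 0.459 V, confirming saturation.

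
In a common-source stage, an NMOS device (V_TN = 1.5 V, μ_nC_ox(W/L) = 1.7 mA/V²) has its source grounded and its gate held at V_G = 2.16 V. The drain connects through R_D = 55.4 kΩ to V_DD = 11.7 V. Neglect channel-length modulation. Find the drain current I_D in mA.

I_D = 0.207 mA

V_GS = V_G = 2.16 V, so V_ov = 2.16 − 1.5 = 0.66 V.
Assume saturation: I_D = ½ k_n V_ov² = 0.5 × 1.7 × 0.66² = 0.37 mA, giving V_DS = V_DD − I_D R_D = 11.7 − 0.37 × 55.4 = -8.81 V.
But -8.81 V < V_ov = 0.66 V, so the device is actually in triode.
In triode I_D = k_n[V_ov V_DS − ½ V_DS²] and I_D = (V_DD − V_DS)/R_D. Equating: 47.1 V_DS² − 63.16 V_DS + 11.7 = 0, giving V_DS = 0.222 V (the root below V_ov).
I_D = (11.7 − 0.222) / 55.4 = 0.207 mA.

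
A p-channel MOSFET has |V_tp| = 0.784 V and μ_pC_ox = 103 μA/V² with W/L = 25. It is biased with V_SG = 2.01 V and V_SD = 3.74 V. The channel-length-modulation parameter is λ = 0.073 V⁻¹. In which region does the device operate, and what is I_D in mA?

k_p = μ_pC_ox · (W/L) = 2.575 mA/V².
V_ov = V_SG − |V_tp| = 2.01 − 0.784 = 1.23 V.
Since V_SD = 3.74 V ≥ V_ov = 1.23 V, the device is in saturation.
I_D = ½ k_p V_ov² (1 + λ V_SD) = 0.5 × 2.575 × 1.23² × (1 + 0.073 × 3.74) = 2.46 mA.

Saturation; I_D = 2.46 mA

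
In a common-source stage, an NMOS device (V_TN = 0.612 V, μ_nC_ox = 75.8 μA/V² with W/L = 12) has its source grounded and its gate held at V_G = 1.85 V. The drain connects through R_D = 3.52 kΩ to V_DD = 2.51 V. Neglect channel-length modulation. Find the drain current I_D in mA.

V_GS = V_G = 1.85 V, so V_ov = 1.85 − 0.612 = 1.24 V.
k_n = μ_nC_ox · (W/L) = 0.9096 mA/V².
Assume saturation: I_D = ½ k_n V_ov² = 0.5 × 0.9096 × 1.24² = 0.697 mA, giving V_DS = V_DD − I_D R_D = 2.51 − 0.697 × 3.52 = 0.0564 V.
But 0.0564 V < V_ov = 1.24 V, so the device is actually in triode.
In triode I_D = k_n[V_ov V_DS − ½ V_DS²] and I_D = (V_DD − V_DS)/R_D. Equating: 1.6 V_DS² − 4.964 V_DS + 2.51 = 0, giving V_DS = 0.636 V (the root below V_ov).
I_D = (2.51 − 0.636) / 3.52 = 0.532 mA.

I_D = 0.532 mA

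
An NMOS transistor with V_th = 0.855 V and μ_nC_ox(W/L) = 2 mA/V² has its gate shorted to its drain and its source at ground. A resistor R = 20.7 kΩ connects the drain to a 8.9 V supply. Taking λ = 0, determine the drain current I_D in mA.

With gate tied to drain, V_GS = V_DS ≥ V_GS − V_th, so the device is in saturation.
KCL at the drain: ½ k_n (V_GS − V_th)² = (V_DD − V_GS)/R.
Let x = V_GS − 0.855. Then 20.7 x² + x − 8.045 = 0, giving x = 0.6 V (positive root), so V_GS = 1.45 V.
I_D = (V_DD − V_GS)/R = (8.9 − 1.45) / 20.7 = 0.36 mA.

I_D = 0.360 mA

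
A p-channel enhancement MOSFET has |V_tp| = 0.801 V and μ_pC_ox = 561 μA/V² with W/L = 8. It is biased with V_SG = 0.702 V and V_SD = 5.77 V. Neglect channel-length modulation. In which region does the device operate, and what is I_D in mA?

V_SG = 0.702 V < |V_tp| = 0.801 V, so the transistor is in cutoff.

Cutoff; I_D = 0 mA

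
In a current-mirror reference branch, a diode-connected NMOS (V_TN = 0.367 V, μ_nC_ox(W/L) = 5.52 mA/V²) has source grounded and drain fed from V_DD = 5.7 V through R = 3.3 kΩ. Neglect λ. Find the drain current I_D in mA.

With gate tied to drain, V_GS = V_DS ≥ V_GS − V_TN, so the device is in saturation.
KCL at the drain: ½ k_n (V_GS − V_TN)² = (V_DD − V_GS)/R.
Let x = V_GS − 0.367. Then 9.11 x² + x − 5.333 = 0, giving x = 0.712 V (positive root), so V_GS = 1.08 V.
I_D = (V_DD − V_GS)/R = (5.7 − 1.08) / 3.3 = 1.4 mA.

I_D = 1.40 mA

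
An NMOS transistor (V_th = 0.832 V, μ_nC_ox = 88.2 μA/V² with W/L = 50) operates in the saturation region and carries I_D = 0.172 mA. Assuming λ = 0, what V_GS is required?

k_n = μ_nC_ox · (W/L) = 4.41 mA/V².
In saturation I_D = ½ k_n (V_GS − V_th)², so V_GS − V_th = √(2 I_D / k_n) = √(2 × 0.172 / 4.41) = 0.279 V.
V_GS = 0.832 + 0.279 = 1.11 V.

V_GS = 1.11 V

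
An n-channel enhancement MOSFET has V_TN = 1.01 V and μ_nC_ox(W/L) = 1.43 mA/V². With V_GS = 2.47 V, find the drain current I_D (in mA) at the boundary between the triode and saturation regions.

I_D = 1.52 mA

At the boundary V_DS = V_ov = V_GS − V_TN = 2.47 − 1.01 = 1.46 V.
I_D = ½ k_n V_ov² = 0.5 × 1.43 × 1.46² = 1.52 mA.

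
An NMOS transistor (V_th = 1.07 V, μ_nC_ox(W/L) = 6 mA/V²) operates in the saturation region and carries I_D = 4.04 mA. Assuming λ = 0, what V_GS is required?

V_GS = 2.23 V

In saturation I_D = ½ k_n (V_GS − V_th)², so V_GS − V_th = √(2 I_D / k_n) = √(2 × 4.04 / 6) = 1.16 V.
V_GS = 1.07 + 1.16 = 2.23 V.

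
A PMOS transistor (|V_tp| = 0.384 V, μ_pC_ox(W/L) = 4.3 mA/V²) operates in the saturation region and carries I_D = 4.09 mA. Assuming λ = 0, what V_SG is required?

V_SG = 1.76 V

In saturation I_D = ½ k_p (V_SG − |V_tp|)², so V_SG − |V_tp| = √(2 I_D / k_p) = √(2 × 4.09 / 4.3) = 1.38 V.
V_SG = 0.384 + 1.38 = 1.76 V.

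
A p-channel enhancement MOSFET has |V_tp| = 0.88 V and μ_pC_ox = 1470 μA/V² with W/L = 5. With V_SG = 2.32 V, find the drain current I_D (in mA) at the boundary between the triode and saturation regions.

I_D = 7.62 mA

At the boundary V_SD = V_ov = V_SG − |V_tp| = 2.32 − 0.88 = 1.44 V.
k_p = μ_pC_ox · (W/L) = 7.35 mA/V².
I_D = ½ k_p V_ov² = 0.5 × 7.35 × 1.44² = 7.62 mA.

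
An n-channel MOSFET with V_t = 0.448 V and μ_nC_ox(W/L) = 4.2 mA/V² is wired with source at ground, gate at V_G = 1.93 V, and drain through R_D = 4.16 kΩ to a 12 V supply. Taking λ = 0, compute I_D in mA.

V_GS = V_G = 1.93 V, so V_ov = 1.93 − 0.448 = 1.48 V.
Assume saturation: I_D = ½ k_n V_ov² = 0.5 × 4.2 × 1.48² = 4.61 mA, giving V_DS = V_DD − I_D R_D = 12 − 4.61 × 4.16 = -7.19 V.
But -7.19 V < V_ov = 1.48 V, so the device is actually in triode.
In triode I_D = k_n[V_ov V_DS − ½ V_DS²] and I_D = (V_DD − V_DS)/R_D. Equating: 8.74 V_DS² − 26.89 V_DS + 12 = 0, giving V_DS = 0.541 V (the root below V_ov).
I_D = (12 − 0.541) / 4.16 = 2.75 mA.

I_D = 2.75 mA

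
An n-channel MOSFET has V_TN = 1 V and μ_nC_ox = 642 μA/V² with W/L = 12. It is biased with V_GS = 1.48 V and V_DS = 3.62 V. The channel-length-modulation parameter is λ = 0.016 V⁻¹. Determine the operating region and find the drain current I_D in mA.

Saturation; I_D = 0.939 mA

k_n = μ_nC_ox · (W/L) = 7.704 mA/V².
V_ov = V_GS − V_TN = 1.48 − 1 = 0.48 V.
Since V_DS = 3.62 V ≥ V_ov = 0.48 V, the device is in saturation.
I_D = ½ k_n V_ov² (1 + λ V_DS) = 0.5 × 7.704 × 0.48² × (1 + 0.016 × 3.62) = 0.939 mA.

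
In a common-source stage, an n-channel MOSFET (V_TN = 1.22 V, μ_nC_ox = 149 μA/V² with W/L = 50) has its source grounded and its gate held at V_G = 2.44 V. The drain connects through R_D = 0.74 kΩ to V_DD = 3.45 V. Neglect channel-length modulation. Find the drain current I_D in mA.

V_GS = V_G = 2.44 V, so V_ov = 2.44 − 1.22 = 1.22 V.
k_n = μ_nC_ox · (W/L) = 7.45 mA/V².
Assume saturation: I_D = ½ k_n V_ov² = 0.5 × 7.45 × 1.22² = 5.54 mA, giving V_DS = V_DD − I_D R_D = 3.45 − 5.54 × 0.74 = -0.653 V.
But -0.653 V < V_ov = 1.22 V, so the device is actually in triode.
In triode I_D = k_n[V_ov V_DS − ½ V_DS²] and I_D = (V_DD − V_DS)/R_D. Equating: 2.76 V_DS² − 7.726 V_DS + 3.45 = 0, giving V_DS = 0.557 V (the root below V_ov).
I_D = (3.45 − 0.557) / 0.74 = 3.91 mA.

I_D = 3.91 mA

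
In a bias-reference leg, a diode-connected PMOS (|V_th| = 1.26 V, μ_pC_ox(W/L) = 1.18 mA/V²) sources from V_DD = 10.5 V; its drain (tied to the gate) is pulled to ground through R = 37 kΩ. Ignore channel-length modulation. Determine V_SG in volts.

V_SG = 1.89 V

With gate tied to drain, V_SG = V_SD ≥ V_SG − |V_th|, so the device is in saturation.
KCL at the drain: ½ k_p (V_SG − |V_th|)² = (V_DD − V_SG)/R.
Let x = V_SG − 1.26. Then 21.8 x² + x − 9.24 = 0, giving x = 0.628 V (positive root), so V_SG = 1.89 V.
I_D = (V_DD − V_SG)/R = (10.5 − 1.89) / 37 = 0.233 mA.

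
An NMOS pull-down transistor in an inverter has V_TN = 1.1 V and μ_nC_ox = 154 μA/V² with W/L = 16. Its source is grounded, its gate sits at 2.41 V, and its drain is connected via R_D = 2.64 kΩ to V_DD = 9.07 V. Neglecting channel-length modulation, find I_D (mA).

V_GS = V_G = 2.41 V, so V_ov = 2.41 − 1.1 = 1.31 V.
k_n = μ_nC_ox · (W/L) = 2.464 mA/V².
Assume saturation: I_D = ½ k_n V_ov² = 0.5 × 2.464 × 1.31² = 2.11 mA, giving V_DS = V_DD − I_D R_D = 9.07 − 2.11 × 2.64 = 3.49 V.
V_DS = 3.49 V ≥ V_ov = 1.31 V, confirming saturation.

I_D = 2.11 mA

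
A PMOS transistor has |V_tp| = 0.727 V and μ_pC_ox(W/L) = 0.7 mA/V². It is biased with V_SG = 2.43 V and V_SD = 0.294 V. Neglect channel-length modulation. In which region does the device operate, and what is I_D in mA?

Triode; I_D = 0.320 mA

V_ov = V_SG − |V_tp| = 2.43 − 0.727 = 1.7 V.
Since V_SD = 0.294 V < V_ov = 1.7 V, the device is in the triode region.
I_D = k_p [V_ov · V_SD − ½ V_SD²] = 0.7 × [1.7 × 0.294 − 0.5 × 0.294²] = 0.32 mA.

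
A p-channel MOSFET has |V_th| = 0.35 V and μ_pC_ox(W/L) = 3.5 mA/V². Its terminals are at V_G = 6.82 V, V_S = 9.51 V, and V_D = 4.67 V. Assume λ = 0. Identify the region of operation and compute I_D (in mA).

Saturation; I_D = 9.58 mA

V_SG = V_S − V_G = 9.51 − 6.82 = 2.69 V; V_SD = V_S − V_D = 9.51 − 4.67 = 4.84 V.
V_ov = V_SG − |V_th| = 2.69 − 0.35 = 2.34 V.
Since V_SD = 4.84 V ≥ V_ov = 2.34 V, the device is in saturation.
I_D = ½ k_p V_ov² = 0.5 × 3.5 × 2.34² = 9.58 mA.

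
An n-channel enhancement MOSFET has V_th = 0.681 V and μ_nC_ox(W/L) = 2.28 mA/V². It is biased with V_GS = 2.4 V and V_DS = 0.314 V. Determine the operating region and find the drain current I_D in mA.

V_ov = V_GS − V_th = 2.4 − 0.681 = 1.72 V.
Since V_DS = 0.314 V < V_ov = 1.72 V, the device is in the triode region.
I_D = k_n [V_ov · V_DS − ½ V_DS²] = 2.28 × [1.72 × 0.314 − 0.5 × 0.314²] = 1.12 mA.

Triode; I_D = 1.12 mA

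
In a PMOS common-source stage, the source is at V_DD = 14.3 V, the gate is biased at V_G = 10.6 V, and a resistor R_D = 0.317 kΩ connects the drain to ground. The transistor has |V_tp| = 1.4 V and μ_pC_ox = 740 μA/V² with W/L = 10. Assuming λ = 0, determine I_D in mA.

V_SG = V_DD − V_G = 14.3 − 10.6 = 3.7 V, so V_ov = 3.7 − 1.4 = 2.3 V.
k_p = μ_pC_ox · (W/L) = 7.4 mA/V².
Assume saturation: I_D = ½ k_p V_ov² = 0.5 × 7.4 × 2.3² = 19.6 mA, giving V_SD = V_DD − I_D R_D = 14.3 − 19.6 × 0.317 = 8.1 V.
V_SD = 8.1 V ≥ V_ov = 2.3 V, confirming saturation.

I_D = 19.6 mA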